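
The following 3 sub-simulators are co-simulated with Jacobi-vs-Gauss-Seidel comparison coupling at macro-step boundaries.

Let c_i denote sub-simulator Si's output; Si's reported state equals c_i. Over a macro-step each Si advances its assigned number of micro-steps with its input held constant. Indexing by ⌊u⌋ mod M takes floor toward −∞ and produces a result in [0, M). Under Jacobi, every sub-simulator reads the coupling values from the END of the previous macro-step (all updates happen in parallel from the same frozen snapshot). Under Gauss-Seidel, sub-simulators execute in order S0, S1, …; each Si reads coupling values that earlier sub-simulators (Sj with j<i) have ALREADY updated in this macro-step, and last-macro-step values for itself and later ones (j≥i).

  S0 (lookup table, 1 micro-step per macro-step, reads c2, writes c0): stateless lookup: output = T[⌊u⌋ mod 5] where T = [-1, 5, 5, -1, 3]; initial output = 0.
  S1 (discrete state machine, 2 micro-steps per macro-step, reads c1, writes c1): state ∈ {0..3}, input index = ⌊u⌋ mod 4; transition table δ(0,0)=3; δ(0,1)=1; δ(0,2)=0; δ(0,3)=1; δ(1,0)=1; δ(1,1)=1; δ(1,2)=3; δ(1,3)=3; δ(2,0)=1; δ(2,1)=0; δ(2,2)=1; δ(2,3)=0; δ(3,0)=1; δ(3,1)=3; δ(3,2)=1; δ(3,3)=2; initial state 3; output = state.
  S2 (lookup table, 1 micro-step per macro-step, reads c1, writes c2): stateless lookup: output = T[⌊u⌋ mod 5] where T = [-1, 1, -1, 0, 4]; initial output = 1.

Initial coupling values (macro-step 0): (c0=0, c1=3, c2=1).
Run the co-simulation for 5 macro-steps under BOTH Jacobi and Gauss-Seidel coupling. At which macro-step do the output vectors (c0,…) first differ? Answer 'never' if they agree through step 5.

[Jacobi] macro 1: S0 reads c2=1 → after 1×micro: 5; S1 reads c1=3 → after 2×micro: 0; S2 reads c1=3 → after 1×micro: 0 ⇒ (c0=5, c1=0, c2=0)
[Jacobi] macro 2: S0 reads c2=0 → after 1×micro: -1; S1 reads c1=0 → after 2×micro: 1; S2 reads c1=0 → after 1×micro: -1 ⇒ (c0=-1, c1=1, c2=-1)
[Jacobi] macro 3: S0 reads c2=-1 → after 1×micro: 3; S1 reads c1=1 → after 2×micro: 1; S2 reads c1=1 → after 1×micro: 1 ⇒ (c0=3, c1=1, c2=1)
[Jacobi] macro 4: S0 reads c2=1 → after 1×micro: 5; S1 reads c1=1 → after 2×micro: 1; S2 reads c1=1 → after 1×micro: 1 ⇒ (c0=5, c1=1, c2=1)
[Jacobi] macro 5: S0 reads c2=1 → after 1×micro: 5; S1 reads c1=1 → after 2×micro: 1; S2 reads c1=1 → after 1×micro: 1 ⇒ (c0=5, c1=1, c2=1)
[Gauss-Seidel] macro 1: S0 reads c2=1 → after 1×micro: 5; S1 reads c1=3 → after 2×micro: 0; S2 reads c1=0 → after 1×micro: -1 ⇒ (c0=5, c1=0, c2=-1)
[Gauss-Seidel] macro 2: S0 reads c2=-1 → after 1×micro: 3; S1 reads c1=0 → after 2×micro: 1; S2 reads c1=1 → after 1×micro: 1 ⇒ (c0=3, c1=1, c2=1)
[Gauss-Seidel] macro 3: S0 reads c2=1 → after 1×micro: 5; S1 reads c1=1 → after 2×micro: 1; S2 reads c1=1 → after 1×micro: 1 ⇒ (c0=5, c1=1, c2=1)
[Gauss-Seidel] macro 4: S0 reads c2=1 → after 1×micro: 5; S1 reads c1=1 → after 2×micro: 1; S2 reads c1=1 → after 1×micro: 1 ⇒ (c0=5, c1=1, c2=1)
[Gauss-Seidel] macro 5: S0 reads c2=1 → after 1×micro: 5; S1 reads c1=1 → after 2×micro: 1; S2 reads c1=1 → after 1×micro: 1 ⇒ (c0=5, c1=1, c2=1)

first divergence at macro-step: 1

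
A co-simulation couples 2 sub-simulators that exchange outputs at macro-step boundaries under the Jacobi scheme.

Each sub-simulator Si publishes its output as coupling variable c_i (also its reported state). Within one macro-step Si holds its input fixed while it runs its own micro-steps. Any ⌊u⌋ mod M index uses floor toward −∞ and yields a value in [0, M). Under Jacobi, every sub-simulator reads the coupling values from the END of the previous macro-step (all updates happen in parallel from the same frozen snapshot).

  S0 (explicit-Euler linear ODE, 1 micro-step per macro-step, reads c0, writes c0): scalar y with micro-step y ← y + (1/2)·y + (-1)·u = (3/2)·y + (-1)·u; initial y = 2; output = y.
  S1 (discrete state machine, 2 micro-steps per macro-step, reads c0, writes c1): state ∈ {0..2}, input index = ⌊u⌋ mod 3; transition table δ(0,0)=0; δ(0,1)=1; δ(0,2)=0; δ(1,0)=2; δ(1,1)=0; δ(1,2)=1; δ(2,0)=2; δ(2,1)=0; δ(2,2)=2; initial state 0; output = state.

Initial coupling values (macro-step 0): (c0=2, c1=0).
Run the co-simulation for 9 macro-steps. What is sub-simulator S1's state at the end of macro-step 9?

macro 1: S0 reads c0=2 → after 1×micro: 1; S1 reads c0=2 → after 2×micro: 0 ⇒ (c0=1, c1=0)
macro 2: S0 reads c0=1 → after 1×micro: 1/2; S1 reads c0=1 → after 2×micro: 0 ⇒ (c0=1/2, c1=0)
macro 3: S0 reads c0=1/2 → after 1×micro: 1/4; S1 reads c0=1/2 → after 2×micro: 0 ⇒ (c0=1/4, c1=0)
macro 4: S0 reads c0=1/4 → after 1×micro: 1/8; S1 reads c0=1/4 → after 2×micro: 0 ⇒ (c0=1/8, c1=0)
macro 5: S0 reads c0=1/8 → after 1×micro: 1/16; S1 reads c0=1/8 → after 2×micro: 0 ⇒ (c0=1/16, c1=0)
macro 6: S0 reads c0=1/16 → after 1×micro: 1/32; S1 reads c0=1/16 → after 2×micro: 0 ⇒ (c0=1/32, c1=0)
macro 7: S0 reads c0=1/32 → after 1×micro: 1/64; S1 reads c0=1/32 → after 2×micro: 0 ⇒ (c0=1/64, c1=0)
macro 8: S0 reads c0=1/64 → after 1×micro: 1/128; S1 reads c0=1/64 → after 2×micro: 0 ⇒ (c0=1/128, c1=0)
macro 9: S0 reads c0=1/128 → after 1×micro: 1/256; S1 reads c0=1/128 → after 2×micro: 0 ⇒ (c0=1/256, c1=0)

S1 state at macro-step 9 = 0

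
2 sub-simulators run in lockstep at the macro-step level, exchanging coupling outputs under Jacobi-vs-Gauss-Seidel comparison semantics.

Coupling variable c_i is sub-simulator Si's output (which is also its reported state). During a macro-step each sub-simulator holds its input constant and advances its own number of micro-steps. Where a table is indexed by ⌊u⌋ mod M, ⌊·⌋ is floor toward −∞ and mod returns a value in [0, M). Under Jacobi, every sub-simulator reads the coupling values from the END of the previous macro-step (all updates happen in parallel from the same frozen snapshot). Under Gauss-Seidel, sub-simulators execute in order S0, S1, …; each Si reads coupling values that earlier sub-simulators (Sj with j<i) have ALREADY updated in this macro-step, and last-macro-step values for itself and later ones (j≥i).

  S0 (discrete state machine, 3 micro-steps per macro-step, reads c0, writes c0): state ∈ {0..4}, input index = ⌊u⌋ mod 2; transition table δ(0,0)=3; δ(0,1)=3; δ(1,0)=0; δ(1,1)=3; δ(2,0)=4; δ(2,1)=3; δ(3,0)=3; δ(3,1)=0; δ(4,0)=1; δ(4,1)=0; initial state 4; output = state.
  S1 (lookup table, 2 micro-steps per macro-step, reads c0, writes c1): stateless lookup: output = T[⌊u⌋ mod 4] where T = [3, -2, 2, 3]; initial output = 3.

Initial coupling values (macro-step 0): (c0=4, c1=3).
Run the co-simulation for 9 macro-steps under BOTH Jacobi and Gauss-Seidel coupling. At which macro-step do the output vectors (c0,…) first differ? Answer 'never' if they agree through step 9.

[Jacobi] macro 1: S0 reads c0=4 → after 3×micro: 3; S1 reads c0=4 → after 2×micro: 3 ⇒ (c0=3, c1=3)
[Jacobi] macro 2: S0 reads c0=3 → after 3×micro: 0; S1 reads c0=3 → after 2×micro: 3 ⇒ (c0=0, c1=3)
[Jacobi] macro 3: S0 reads c0=0 → after 3×micro: 3; S1 reads c0=0 → after 2×micro: 3 ⇒ (c0=3, c1=3)
[Jacobi] macro 4: S0 reads c0=3 → after 3×micro: 0; S1 reads c0=3 → after 2×micro: 3 ⇒ (c0=0, c1=3)
[Jacobi] macro 5: S0 reads c0=0 → after 3×micro: 3; S1 reads c0=0 → after 2×micro: 3 ⇒ (c0=3, c1=3)
[Jacobi] macro 6: S0 reads c0=3 → after 3×micro: 0; S1 reads c0=3 → after 2×micro: 3 ⇒ (c0=0, c1=3)
[Jacobi] macro 7: S0 reads c0=0 → after 3×micro: 3; S1 reads c0=0 → after 2×micro: 3 ⇒ (c0=3, c1=3)
[Jacobi] macro 8: S0 reads c0=3 → after 3×micro: 0; S1 reads c0=3 → after 2×micro: 3 ⇒ (c0=0, c1=3)
[Jacobi] macro 9: S0 reads c0=0 → after 3×micro: 3; S1 reads c0=0 → after 2×micro: 3 ⇒ (c0=3, c1=3)
[Gauss-Seidel] macro 1: S0 reads c0=4 → after 3×micro: 3; S1 reads c0=3 → after 2×micro: 3 ⇒ (c0=3, c1=3)
[Gauss-Seidel] macro 2: S0 reads c0=3 → after 3×micro: 0; S1 reads c0=0 → after 2×micro: 3 ⇒ (c0=0, c1=3)
[Gauss-Seidel] macro 3: S0 reads c0=0 → after 3×micro: 3; S1 reads c0=3 → after 2×micro: 3 ⇒ (c0=3, c1=3)
[Gauss-Seidel] macro 4: S0 reads c0=3 → after 3×micro: 0; S1 reads c0=0 → after 2×micro: 3 ⇒ (c0=0, c1=3)
[Gauss-Seidel] macro 5: S0 reads c0=0 → after 3×micro: 3; S1 reads c0=3 → after 2×micro: 3 ⇒ (c0=3, c1=3)
[Gauss-Seidel] macro 6: S0 reads c0=3 → after 3×micro: 0; S1 reads c0=0 → after 2×micro: 3 ⇒ (c0=0, c1=3)
[Gauss-Seidel] macro 7: S0 reads c0=0 → after 3×micro: 3; S1 reads c0=3 → after 2×micro: 3 ⇒ (c0=3, c1=3)
[Gauss-Seidel] macro 8: S0 reads c0=3 → after 3×micro: 0; S1 reads c0=0 → after 2×micro: 3 ⇒ (c0=0, c1=3)
[Gauss-Seidel] macro 9: S0 reads c0=0 → after 3×micro: 3; S1 reads c0=3 → after 2×micro: 3 ⇒ (c0=3, c1=3)

first divergence at macro-step: never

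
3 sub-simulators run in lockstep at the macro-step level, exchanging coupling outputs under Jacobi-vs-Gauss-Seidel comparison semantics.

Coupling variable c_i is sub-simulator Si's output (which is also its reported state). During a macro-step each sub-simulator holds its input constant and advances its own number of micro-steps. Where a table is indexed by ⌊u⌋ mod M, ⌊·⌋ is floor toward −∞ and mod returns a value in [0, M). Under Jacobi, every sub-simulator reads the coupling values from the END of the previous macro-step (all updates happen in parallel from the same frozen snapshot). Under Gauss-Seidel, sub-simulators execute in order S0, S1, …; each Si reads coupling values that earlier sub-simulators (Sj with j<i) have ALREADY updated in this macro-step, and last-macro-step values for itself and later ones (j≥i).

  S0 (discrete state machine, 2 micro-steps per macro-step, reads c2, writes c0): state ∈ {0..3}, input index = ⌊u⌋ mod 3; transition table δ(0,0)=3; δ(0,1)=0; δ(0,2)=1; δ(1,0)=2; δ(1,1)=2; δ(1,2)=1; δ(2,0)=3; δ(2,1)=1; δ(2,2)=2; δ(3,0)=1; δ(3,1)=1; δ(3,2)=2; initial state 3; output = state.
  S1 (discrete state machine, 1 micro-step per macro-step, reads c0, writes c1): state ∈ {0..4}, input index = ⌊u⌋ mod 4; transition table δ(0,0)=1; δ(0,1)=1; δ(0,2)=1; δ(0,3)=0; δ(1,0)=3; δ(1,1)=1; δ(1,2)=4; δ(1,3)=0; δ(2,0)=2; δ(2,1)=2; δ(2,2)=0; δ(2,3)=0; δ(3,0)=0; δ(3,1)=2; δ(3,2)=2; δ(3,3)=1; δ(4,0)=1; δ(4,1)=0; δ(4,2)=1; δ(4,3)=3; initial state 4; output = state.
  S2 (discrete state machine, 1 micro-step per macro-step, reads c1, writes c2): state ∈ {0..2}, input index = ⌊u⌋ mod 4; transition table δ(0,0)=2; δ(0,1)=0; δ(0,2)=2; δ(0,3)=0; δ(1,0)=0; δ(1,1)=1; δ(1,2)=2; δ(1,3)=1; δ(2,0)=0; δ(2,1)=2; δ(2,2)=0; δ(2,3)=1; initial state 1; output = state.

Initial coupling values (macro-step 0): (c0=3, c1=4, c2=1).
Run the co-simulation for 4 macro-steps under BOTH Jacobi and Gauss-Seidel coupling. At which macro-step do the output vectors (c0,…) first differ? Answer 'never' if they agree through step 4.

[Jacobi] macro 1: S0 reads c2=1 → after 2×micro: 2; S1 reads c0=3 → after 1×micro: 3; S2 reads c1=4 → after 1×micro: 0 ⇒ (c0=2, c1=3, c2=0)
[Jacobi] macro 2: S0 reads c2=0 → after 2×micro: 1; S1 reads c0=2 → after 1×micro: 2; S2 reads c1=3 → after 1×micro: 0 ⇒ (c0=1, c1=2, c2=0)
[Jacobi] macro 3: S0 reads c2=0 → after 2×micro: 3; S1 reads c0=1 → after 1×micro: 2; S2 reads c1=2 → after 1×micro: 2 ⇒ (c0=3, c1=2, c2=2)
[Jacobi] macro 4: S0 reads c2=2 → after 2×micro: 2; S1 reads c0=3 → after 1×micro: 0; S2 reads c1=2 → after 1×micro: 0 ⇒ (c0=2, c1=0, c2=0)
[Gauss-Seidel] macro 1: S0 reads c2=1 → after 2×micro: 2; S1 reads c0=2 → after 1×micro: 1; S2 reads c1=1 → after 1×micro: 1 ⇒ (c0=2, c1=1, c2=1)
[Gauss-Seidel] macro 2: S0 reads c2=1 → after 2×micro: 2; S1 reads c0=2 → after 1×micro: 4; S2 reads c1=4 → after 1×micro: 0 ⇒ (c0=2, c1=4, c2=0)
[Gauss-Seidel] macro 3: S0 reads c2=0 → after 2×micro: 1; S1 reads c0=1 → after 1×micro: 0; S2 reads c1=0 → after 1×micro: 2 ⇒ (c0=1, c1=0, c2=2)
[Gauss-Seidel] macro 4: S0 reads c2=2 → after 2×micro: 1; S1 reads c0=1 → after 1×micro: 1; S2 reads c1=1 → after 1×micro: 2 ⇒ (c0=1, c1=1, c2=2)

first divergence at macro-step: 1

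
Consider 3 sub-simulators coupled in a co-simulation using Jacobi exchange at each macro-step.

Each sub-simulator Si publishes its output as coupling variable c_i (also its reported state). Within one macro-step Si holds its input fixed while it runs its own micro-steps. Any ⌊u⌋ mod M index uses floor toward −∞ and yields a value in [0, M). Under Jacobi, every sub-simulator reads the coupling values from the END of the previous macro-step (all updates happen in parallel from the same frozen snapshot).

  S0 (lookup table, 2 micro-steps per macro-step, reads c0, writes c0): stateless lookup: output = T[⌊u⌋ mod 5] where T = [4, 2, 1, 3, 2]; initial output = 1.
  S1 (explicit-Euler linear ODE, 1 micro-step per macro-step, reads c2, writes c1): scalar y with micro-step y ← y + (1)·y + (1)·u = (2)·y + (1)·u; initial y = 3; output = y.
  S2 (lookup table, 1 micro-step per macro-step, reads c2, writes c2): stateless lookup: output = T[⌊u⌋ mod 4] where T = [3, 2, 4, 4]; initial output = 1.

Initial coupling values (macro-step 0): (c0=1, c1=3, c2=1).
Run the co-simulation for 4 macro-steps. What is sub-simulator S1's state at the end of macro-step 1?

S1 state at macro-step 1 = 7

macro 1: S0 reads c0=1 → after 2×micro: 2; S1 reads c2=1 → after 1×micro: 7; S2 reads c2=1 → after 1×micro: 2 ⇒ (c0=2, c1=7, c2=2)
macro 2: S0 reads c0=2 → after 2×micro: 1; S1 reads c2=2 → after 1×micro: 16; S2 reads c2=2 → after 1×micro: 4 ⇒ (c0=1, c1=16, c2=4)
macro 3: S0 reads c0=1 → after 2×micro: 2; S1 reads c2=4 → after 1×micro: 36; S2 reads c2=4 → after 1×micro: 3 ⇒ (c0=2, c1=36, c2=3)
macro 4: S0 reads c0=2 → after 2×micro: 1; S1 reads c2=3 → after 1×micro: 75; S2 reads c2=3 → after 1×micro: 4 ⇒ (c0=1, c1=75, c2=4)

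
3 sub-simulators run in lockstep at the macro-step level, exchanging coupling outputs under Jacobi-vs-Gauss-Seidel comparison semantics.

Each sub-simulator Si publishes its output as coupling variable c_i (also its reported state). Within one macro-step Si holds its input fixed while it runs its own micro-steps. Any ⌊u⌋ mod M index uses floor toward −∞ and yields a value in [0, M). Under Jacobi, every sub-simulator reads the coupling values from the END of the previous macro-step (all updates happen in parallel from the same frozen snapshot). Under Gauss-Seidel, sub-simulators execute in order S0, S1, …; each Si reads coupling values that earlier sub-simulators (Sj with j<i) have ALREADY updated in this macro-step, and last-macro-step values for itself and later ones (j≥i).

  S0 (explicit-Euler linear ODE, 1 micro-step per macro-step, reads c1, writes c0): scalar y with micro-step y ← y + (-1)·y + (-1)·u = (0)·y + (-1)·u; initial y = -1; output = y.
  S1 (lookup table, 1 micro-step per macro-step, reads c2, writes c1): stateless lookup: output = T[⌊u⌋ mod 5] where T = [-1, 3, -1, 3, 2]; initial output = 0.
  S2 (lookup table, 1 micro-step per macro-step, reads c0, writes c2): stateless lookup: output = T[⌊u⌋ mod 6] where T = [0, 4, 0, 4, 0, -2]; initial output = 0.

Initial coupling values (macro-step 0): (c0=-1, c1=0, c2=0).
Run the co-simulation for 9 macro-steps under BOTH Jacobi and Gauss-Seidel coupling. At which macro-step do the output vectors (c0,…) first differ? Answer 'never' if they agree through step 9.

first divergence at macro-step: 1

[Jacobi] macro 1: S0 reads c1=0 → after 1×micro: 0; S1 reads c2=0 → after 1×micro: -1; S2 reads c0=-1 → after 1×micro: -2 ⇒ (c0=0, c1=-1, c2=-2)
[Jacobi] macro 2: S0 reads c1=-1 → after 1×micro: 1; S1 reads c2=-2 → after 1×micro: 3; S2 reads c0=0 → after 1×micro: 0 ⇒ (c0=1, c1=3, c2=0)
[Jacobi] macro 3: S0 reads c1=3 → after 1×micro: -3; S1 reads c2=0 → after 1×micro: -1; S2 reads c0=1 → after 1×micro: 4 ⇒ (c0=-3, c1=-1, c2=4)
[Jacobi] macro 4: S0 reads c1=-1 → after 1×micro: 1; S1 reads c2=4 → after 1×micro: 2; S2 reads c0=-3 → after 1×micro: 4 ⇒ (c0=1, c1=2, c2=4)
[Jacobi] macro 5: S0 reads c1=2 → after 1×micro: -2; S1 reads c2=4 → after 1×micro: 2; S2 reads c0=1 → after 1×micro: 4 ⇒ (c0=-2, c1=2, c2=4)
[Jacobi] macro 6: S0 reads c1=2 → after 1×micro: -2; S1 reads c2=4 → after 1×micro: 2; S2 reads c0=-2 → after 1×micro: 0 ⇒ (c0=-2, c1=2, c2=0)
[Jacobi] macro 7: S0 reads c1=2 → after 1×micro: -2; S1 reads c2=0 → after 1×micro: -1; S2 reads c0=-2 → after 1×micro: 0 ⇒ (c0=-2, c1=-1, c2=0)
[Jacobi] macro 8: S0 reads c1=-1 → after 1×micro: 1; S1 reads c2=0 → after 1×micro: -1; S2 reads c0=-2 → after 1×micro: 0 ⇒ (c0=1, c1=-1, c2=0)
[Jacobi] macro 9: S0 reads c1=-1 → after 1×micro: 1; S1 reads c2=0 → after 1×micro: -1; S2 reads c0=1 → after 1×micro: 4 ⇒ (c0=1, c1=-1, c2=4)
[Gauss-Seidel] macro 1: S0 reads c1=0 → after 1×micro: 0; S1 reads c2=0 → after 1×micro: -1; S2 reads c0=0 → after 1×micro: 0 ⇒ (c0=0, c1=-1, c2=0)
[Gauss-Seidel] macro 2: S0 reads c1=-1 → after 1×micro: 1; S1 reads c2=0 → after 1×micro: -1; S2 reads c0=1 → after 1×micro: 4 ⇒ (c0=1, c1=-1, c2=4)
[Gauss-Seidel] macro 3: S0 reads c1=-1 → after 1×micro: 1; S1 reads c2=4 → after 1×micro: 2; S2 reads c0=1 → after 1×micro: 4 ⇒ (c0=1, c1=2, c2=4)
[Gauss-Seidel] macro 4: S0 reads c1=2 → after 1×micro: -2; S1 reads c2=4 → after 1×micro: 2; S2 reads c0=-2 → after 1×micro: 0 ⇒ (c0=-2, c1=2, c2=0)
[Gauss-Seidel] macro 5: S0 reads c1=2 → after 1×micro: -2; S1 reads c2=0 → after 1×micro: -1; S2 reads c0=-2 → after 1×micro: 0 ⇒ (c0=-2, c1=-1, c2=0)
[Gauss-Seidel] macro 6: S0 reads c1=-1 → after 1×micro: 1; S1 reads c2=0 → after 1×micro: -1; S2 reads c0=1 → after 1×micro: 4 ⇒ (c0=1, c1=-1, c2=4)
[Gauss-Seidel] macro 7: S0 reads c1=-1 → after 1×micro: 1; S1 reads c2=4 → after 1×micro: 2; S2 reads c0=1 → after 1×micro: 4 ⇒ (c0=1, c1=2, c2=4)
[Gauss-Seidel] macro 8: S0 reads c1=2 → after 1×micro: -2; S1 reads c2=4 → after 1×micro: 2; S2 reads c0=-2 → after 1×micro: 0 ⇒ (c0=-2, c1=2, c2=0)
[Gauss-Seidel] macro 9: S0 reads c1=2 → after 1×micro: -2; S1 reads c2=0 → after 1×micro: -1; S2 reads c0=-2 → after 1×micro: 0 ⇒ (c0=-2, c1=-1, c2=0)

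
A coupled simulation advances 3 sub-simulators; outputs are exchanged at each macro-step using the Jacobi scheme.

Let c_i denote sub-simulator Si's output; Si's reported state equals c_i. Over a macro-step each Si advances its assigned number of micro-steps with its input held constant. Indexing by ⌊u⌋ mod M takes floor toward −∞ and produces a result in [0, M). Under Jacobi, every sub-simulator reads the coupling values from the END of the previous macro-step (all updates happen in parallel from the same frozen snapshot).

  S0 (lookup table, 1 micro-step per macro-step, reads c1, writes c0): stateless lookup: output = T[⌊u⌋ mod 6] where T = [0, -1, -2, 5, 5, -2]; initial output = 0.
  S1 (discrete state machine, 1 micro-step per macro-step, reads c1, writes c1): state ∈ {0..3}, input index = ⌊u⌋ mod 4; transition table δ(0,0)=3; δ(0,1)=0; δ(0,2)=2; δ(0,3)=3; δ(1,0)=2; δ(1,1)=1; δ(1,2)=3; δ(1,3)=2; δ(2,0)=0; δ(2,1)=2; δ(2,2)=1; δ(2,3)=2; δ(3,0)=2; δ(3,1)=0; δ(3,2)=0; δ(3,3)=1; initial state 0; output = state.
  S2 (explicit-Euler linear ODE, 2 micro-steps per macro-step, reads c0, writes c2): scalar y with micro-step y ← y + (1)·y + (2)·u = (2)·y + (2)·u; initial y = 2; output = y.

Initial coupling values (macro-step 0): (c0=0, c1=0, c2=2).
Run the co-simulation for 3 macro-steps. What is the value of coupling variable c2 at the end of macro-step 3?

c2 at macro-step 3 = 158

macro 1: S0 reads c1=0 → after 1×micro: 0; S1 reads c1=0 → after 1×micro: 3; S2 reads c0=0 → after 2×micro: 8 ⇒ (c0=0, c1=3, c2=8)
macro 2: S0 reads c1=3 → after 1×micro: 5; S1 reads c1=3 → after 1×micro: 1; S2 reads c0=0 → after 2×micro: 32 ⇒ (c0=5, c1=1, c2=32)
macro 3: S0 reads c1=1 → after 1×micro: -1; S1 reads c1=1 → after 1×micro: 1; S2 reads c0=5 → after 2×micro: 158 ⇒ (c0=-1, c1=1, c2=158)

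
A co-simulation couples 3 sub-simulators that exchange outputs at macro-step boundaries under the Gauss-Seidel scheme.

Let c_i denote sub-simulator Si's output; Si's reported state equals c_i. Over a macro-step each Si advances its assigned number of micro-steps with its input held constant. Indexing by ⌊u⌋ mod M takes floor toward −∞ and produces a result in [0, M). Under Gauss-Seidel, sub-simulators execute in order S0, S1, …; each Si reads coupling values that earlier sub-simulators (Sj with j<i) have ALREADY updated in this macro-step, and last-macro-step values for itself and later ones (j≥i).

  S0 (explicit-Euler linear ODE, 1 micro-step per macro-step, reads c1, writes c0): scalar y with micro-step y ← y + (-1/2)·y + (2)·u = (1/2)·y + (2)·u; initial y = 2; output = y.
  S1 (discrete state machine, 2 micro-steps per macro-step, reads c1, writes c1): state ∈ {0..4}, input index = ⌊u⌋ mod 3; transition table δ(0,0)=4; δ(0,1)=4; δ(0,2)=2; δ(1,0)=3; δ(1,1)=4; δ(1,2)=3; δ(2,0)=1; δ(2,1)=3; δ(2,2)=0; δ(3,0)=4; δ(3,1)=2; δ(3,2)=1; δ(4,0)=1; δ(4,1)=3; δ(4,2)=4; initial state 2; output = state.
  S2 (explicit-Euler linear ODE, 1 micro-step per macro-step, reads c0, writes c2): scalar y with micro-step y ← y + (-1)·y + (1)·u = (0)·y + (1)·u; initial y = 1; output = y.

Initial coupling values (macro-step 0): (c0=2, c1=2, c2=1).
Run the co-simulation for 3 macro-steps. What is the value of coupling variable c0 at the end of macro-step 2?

c0 at macro-step 2 = 13/2

macro 1: S0 reads c1=2 → after 1×micro: 5; S1 reads c1=2 → after 2×micro: 2; S2 reads c0=5 → after 1×micro: 5 ⇒ (c0=5, c1=2, c2=5)
macro 2: S0 reads c1=2 → after 1×micro: 13/2; S1 reads c1=2 → after 2×micro: 2; S2 reads c0=13/2 → after 1×micro: 13/2 ⇒ (c0=13/2, c1=2, c2=13/2)
macro 3: S0 reads c1=2 → after 1×micro: 29/4; S1 reads c1=2 → after 2×micro: 2; S2 reads c0=29/4 → after 1×micro: 29/4 ⇒ (c0=29/4, c1=2, c2=29/4)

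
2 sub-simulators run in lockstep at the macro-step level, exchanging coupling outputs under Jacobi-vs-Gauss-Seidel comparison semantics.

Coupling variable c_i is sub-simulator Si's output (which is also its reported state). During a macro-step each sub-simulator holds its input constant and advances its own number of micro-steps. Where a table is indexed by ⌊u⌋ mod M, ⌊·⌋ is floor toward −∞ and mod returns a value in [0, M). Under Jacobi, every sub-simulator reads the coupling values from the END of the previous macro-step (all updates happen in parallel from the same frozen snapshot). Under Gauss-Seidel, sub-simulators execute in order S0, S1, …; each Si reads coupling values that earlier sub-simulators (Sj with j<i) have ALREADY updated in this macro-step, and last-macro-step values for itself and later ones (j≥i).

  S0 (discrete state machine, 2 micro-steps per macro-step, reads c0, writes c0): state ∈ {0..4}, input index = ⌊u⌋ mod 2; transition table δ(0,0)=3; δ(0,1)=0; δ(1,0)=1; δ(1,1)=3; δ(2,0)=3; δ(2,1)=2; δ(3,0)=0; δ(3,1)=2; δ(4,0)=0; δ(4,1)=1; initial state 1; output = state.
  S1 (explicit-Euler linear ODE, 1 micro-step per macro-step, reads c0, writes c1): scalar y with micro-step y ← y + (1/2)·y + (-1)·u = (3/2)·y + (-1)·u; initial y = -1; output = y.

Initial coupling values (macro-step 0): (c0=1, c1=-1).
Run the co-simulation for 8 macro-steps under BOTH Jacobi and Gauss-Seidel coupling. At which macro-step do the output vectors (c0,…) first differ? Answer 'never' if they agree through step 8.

[Jacobi] macro 1: S0 reads c0=1 → after 2×micro: 2; S1 reads c0=1 → after 1×micro: -5/2 ⇒ (c0=2, c1=-5/2)
[Jacobi] macro 2: S0 reads c0=2 → after 2×micro: 0; S1 reads c0=2 → after 1×micro: -23/4 ⇒ (c0=0, c1=-23/4)
[Jacobi] macro 3: S0 reads c0=0 → after 2×micro: 0; S1 reads c0=0 → after 1×micro: -69/8 ⇒ (c0=0, c1=-69/8)
[Jacobi] macro 4: S0 reads c0=0 → after 2×micro: 0; S1 reads c0=0 → after 1×micro: -207/16 ⇒ (c0=0, c1=-207/16)
[Jacobi] macro 5: S0 reads c0=0 → after 2×micro: 0; S1 reads c0=0 → after 1×micro: -621/32 ⇒ (c0=0, c1=-621/32)
[Jacobi] macro 6: S0 reads c0=0 → after 2×micro: 0; S1 reads c0=0 → after 1×micro: -1863/64 ⇒ (c0=0, c1=-1863/64)
[Jacobi] macro 7: S0 reads c0=0 → after 2×micro: 0; S1 reads c0=0 → after 1×micro: -5589/128 ⇒ (c0=0, c1=-5589/128)
[Jacobi] macro 8: S0 reads c0=0 → after 2×micro: 0; S1 reads c0=0 → after 1×micro: -16767/256 ⇒ (c0=0, c1=-16767/256)
[Gauss-Seidel] macro 1: S0 reads c0=1 → after 2×micro: 2; S1 reads c0=2 → after 1×micro: -7/2 ⇒ (c0=2, c1=-7/2)
[Gauss-Seidel] macro 2: S0 reads c0=2 → after 2×micro: 0; S1 reads c0=0 → after 1×micro: -21/4 ⇒ (c0=0, c1=-21/4)
[Gauss-Seidel] macro 3: S0 reads c0=0 → after 2×micro: 0; S1 reads c0=0 → after 1×micro: -63/8 ⇒ (c0=0, c1=-63/8)
[Gauss-Seidel] macro 4: S0 reads c0=0 → after 2×micro: 0; S1 reads c0=0 → after 1×micro: -189/16 ⇒ (c0=0, c1=-189/16)
[Gauss-Seidel] macro 5: S0 reads c0=0 → after 2×micro: 0; S1 reads c0=0 → after 1×micro: -567/32 ⇒ (c0=0, c1=-567/32)
[Gauss-Seidel] macro 6: S0 reads c0=0 → after 2×micro: 0; S1 reads c0=0 → after 1×micro: -1701/64 ⇒ (c0=0, c1=-1701/64)
[Gauss-Seidel] macro 7: S0 reads c0=0 → after 2×micro: 0; S1 reads c0=0 → after 1×micro: -5103/128 ⇒ (c0=0, c1=-5103/128)
[Gauss-Seidel] macro 8: S0 reads c0=0 → after 2×micro: 0; S1 reads c0=0 → after 1×micro: -15309/256 ⇒ (c0=0, c1=-15309/256)

first divergence at macro-step: 1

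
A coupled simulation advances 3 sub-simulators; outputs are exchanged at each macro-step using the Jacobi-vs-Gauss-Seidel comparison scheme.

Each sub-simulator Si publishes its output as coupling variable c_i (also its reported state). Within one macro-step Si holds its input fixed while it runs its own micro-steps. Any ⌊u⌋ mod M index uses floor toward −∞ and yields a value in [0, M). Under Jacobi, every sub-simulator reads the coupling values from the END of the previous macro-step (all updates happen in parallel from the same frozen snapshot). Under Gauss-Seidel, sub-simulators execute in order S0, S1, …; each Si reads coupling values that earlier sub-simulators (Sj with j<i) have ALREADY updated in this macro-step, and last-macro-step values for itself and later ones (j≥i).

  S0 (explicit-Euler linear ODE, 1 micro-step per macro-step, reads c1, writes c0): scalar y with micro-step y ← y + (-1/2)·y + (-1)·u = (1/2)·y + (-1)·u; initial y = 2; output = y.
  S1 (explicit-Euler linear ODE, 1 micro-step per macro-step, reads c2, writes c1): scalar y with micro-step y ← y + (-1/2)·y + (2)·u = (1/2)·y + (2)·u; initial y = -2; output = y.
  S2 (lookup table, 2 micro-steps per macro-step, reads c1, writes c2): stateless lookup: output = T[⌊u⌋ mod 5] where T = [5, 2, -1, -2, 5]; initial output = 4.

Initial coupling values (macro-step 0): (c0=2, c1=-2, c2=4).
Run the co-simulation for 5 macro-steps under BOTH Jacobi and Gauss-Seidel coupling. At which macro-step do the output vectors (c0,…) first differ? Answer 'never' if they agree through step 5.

first divergence at macro-step: 1

[Jacobi] macro 1: S0 reads c1=-2 → after 1×micro: 3; S1 reads c2=4 → after 1×micro: 7; S2 reads c1=-2 → after 2×micro: -2 ⇒ (c0=3, c1=7, c2=-2)
[Jacobi] macro 2: S0 reads c1=7 → after 1×micro: -11/2; S1 reads c2=-2 → after 1×micro: -1/2; S2 reads c1=7 → after 2×micro: -1 ⇒ (c0=-11/2, c1=-1/2, c2=-1)
[Jacobi] macro 3: S0 reads c1=-1/2 → after 1×micro: -9/4; S1 reads c2=-1 → after 1×micro: -9/4; S2 reads c1=-1/2 → after 2×micro: 5 ⇒ (c0=-9/4, c1=-9/4, c2=5)
[Jacobi] macro 4: S0 reads c1=-9/4 → after 1×micro: 9/8; S1 reads c2=5 → after 1×micro: 71/8; S2 reads c1=-9/4 → after 2×micro: -1 ⇒ (c0=9/8, c1=71/8, c2=-1)
[Jacobi] macro 5: S0 reads c1=71/8 → after 1×micro: -133/16; S1 reads c2=-1 → after 1×micro: 39/16; S2 reads c1=71/8 → after 2×micro: -2 ⇒ (c0=-133/16, c1=39/16, c2=-2)
[Gauss-Seidel] macro 1: S0 reads c1=-2 → after 1×micro: 3; S1 reads c2=4 → after 1×micro: 7; S2 reads c1=7 → after 2×micro: -1 ⇒ (c0=3, c1=7, c2=-1)
[Gauss-Seidel] macro 2: S0 reads c1=7 → after 1×micro: -11/2; S1 reads c2=-1 → after 1×micro: 3/2; S2 reads c1=3/2 → after 2×micro: 2 ⇒ (c0=-11/2, c1=3/2, c2=2)
[Gauss-Seidel] macro 3: S0 reads c1=3/2 → after 1×micro: -17/4; S1 reads c2=2 → after 1×micro: 19/4; S2 reads c1=19/4 → after 2×micro: 5 ⇒ (c0=-17/4, c1=19/4, c2=5)
[Gauss-Seidel] macro 4: S0 reads c1=19/4 → after 1×micro: -55/8; S1 reads c2=5 → after 1×micro: 99/8; S2 reads c1=99/8 → after 2×micro: -1 ⇒ (c0=-55/8, c1=99/8, c2=-1)
[Gauss-Seidel] macro 5: S0 reads c1=99/8 → after 1×micro: -253/16; S1 reads c2=-1 → after 1×micro: 67/16; S2 reads c1=67/16 → after 2×micro: 5 ⇒ (c0=-253/16, c1=67/16, c2=5)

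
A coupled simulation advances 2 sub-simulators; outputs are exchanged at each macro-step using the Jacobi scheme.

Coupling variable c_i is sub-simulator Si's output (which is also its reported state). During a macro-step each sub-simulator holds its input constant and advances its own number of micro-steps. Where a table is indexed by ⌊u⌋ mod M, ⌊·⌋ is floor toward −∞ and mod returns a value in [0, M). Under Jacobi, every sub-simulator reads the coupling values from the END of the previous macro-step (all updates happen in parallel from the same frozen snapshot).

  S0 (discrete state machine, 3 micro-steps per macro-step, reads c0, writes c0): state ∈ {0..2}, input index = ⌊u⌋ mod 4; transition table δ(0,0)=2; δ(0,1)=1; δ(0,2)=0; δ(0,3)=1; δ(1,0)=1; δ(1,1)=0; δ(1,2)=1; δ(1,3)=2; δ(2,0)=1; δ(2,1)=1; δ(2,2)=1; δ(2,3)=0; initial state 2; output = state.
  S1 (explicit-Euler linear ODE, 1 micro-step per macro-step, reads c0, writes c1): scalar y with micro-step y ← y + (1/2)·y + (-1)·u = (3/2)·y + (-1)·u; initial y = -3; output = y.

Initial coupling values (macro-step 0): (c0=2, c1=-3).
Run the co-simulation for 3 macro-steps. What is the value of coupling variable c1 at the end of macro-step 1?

c1 at macro-step 1 = -13/2

macro 1: S0 reads c0=2 → after 3×micro: 1; S1 reads c0=2 → after 1×micro: -13/2 ⇒ (c0=1, c1=-13/2)
macro 2: S0 reads c0=1 → after 3×micro: 0; S1 reads c0=1 → after 1×micro: -43/4 ⇒ (c0=0, c1=-43/4)
macro 3: S0 reads c0=0 → after 3×micro: 1; S1 reads c0=0 → after 1×micro: -129/8 ⇒ (c0=1, c1=-129/8)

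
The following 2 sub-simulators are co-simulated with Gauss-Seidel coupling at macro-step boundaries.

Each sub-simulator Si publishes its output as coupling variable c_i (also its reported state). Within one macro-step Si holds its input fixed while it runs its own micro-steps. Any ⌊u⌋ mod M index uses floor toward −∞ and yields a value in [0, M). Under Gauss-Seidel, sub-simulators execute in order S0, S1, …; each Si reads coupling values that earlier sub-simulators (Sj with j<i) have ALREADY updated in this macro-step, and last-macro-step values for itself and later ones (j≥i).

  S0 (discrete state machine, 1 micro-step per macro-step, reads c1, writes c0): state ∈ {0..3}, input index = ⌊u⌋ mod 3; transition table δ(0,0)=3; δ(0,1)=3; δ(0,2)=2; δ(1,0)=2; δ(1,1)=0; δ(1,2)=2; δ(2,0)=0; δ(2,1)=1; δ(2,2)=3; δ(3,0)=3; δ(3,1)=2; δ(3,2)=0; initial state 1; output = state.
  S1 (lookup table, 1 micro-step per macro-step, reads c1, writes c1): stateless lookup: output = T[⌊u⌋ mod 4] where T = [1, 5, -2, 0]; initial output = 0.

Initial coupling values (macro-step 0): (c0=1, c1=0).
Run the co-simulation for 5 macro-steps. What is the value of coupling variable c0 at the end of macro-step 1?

macro 1: S0 reads c1=0 → after 1×micro: 2; S1 reads c1=0 → after 1×micro: 1 ⇒ (c0=2, c1=1)
macro 2: S0 reads c1=1 → after 1×micro: 1; S1 reads c1=1 → after 1×micro: 5 ⇒ (c0=1, c1=5)
macro 3: S0 reads c1=5 → after 1×micro: 2; S1 reads c1=5 → after 1×micro: 5 ⇒ (c0=2, c1=5)
macro 4: S0 reads c1=5 → after 1×micro: 3; S1 reads c1=5 → after 1×micro: 5 ⇒ (c0=3, c1=5)
macro 5: S0 reads c1=5 → after 1×micro: 0; S1 reads c1=5 → after 1×micro: 5 ⇒ (c0=0, c1=5)

c0 at macro-step 1 = 2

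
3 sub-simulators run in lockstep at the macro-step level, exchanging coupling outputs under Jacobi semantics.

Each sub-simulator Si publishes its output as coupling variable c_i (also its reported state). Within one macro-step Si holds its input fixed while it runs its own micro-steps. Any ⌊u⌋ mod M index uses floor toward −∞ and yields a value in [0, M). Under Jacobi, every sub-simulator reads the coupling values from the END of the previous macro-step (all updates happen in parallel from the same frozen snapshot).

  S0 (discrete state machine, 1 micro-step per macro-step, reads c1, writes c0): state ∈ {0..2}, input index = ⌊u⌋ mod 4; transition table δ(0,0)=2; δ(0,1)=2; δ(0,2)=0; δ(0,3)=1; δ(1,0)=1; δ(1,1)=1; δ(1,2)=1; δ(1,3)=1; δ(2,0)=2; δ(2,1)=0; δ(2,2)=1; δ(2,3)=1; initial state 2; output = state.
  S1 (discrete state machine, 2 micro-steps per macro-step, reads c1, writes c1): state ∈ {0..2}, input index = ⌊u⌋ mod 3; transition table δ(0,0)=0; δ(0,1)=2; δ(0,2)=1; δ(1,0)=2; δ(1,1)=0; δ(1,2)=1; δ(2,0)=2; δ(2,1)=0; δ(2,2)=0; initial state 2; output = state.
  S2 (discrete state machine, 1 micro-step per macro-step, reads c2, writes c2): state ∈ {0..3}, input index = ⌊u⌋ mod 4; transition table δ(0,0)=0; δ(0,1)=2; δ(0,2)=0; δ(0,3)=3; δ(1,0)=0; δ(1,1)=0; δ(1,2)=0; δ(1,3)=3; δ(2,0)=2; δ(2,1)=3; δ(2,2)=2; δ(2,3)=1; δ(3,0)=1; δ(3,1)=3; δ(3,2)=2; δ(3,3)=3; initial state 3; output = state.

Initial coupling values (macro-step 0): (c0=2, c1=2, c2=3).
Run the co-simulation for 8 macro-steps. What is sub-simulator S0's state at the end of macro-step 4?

macro 1: S0 reads c1=2 → after 1×micro: 1; S1 reads c1=2 → after 2×micro: 1; S2 reads c2=3 → after 1×micro: 3 ⇒ (c0=1, c1=1, c2=3)
macro 2: S0 reads c1=1 → after 1×micro: 1; S1 reads c1=1 → after 2×micro: 2; S2 reads c2=3 → after 1×micro: 3 ⇒ (c0=1, c1=2, c2=3)
macro 3: S0 reads c1=2 → after 1×micro: 1; S1 reads c1=2 → after 2×micro: 1; S2 reads c2=3 → after 1×micro: 3 ⇒ (c0=1, c1=1, c2=3)
macro 4: S0 reads c1=1 → after 1×micro: 1; S1 reads c1=1 → after 2×micro: 2; S2 reads c2=3 → after 1×micro: 3 ⇒ (c0=1, c1=2, c2=3)
macro 5: S0 reads c1=2 → after 1×micro: 1; S1 reads c1=2 → after 2×micro: 1; S2 reads c2=3 → after 1×micro: 3 ⇒ (c0=1, c1=1, c2=3)
macro 6: S0 reads c1=1 → after 1×micro: 1; S1 reads c1=1 → after 2×micro: 2; S2 reads c2=3 → after 1×micro: 3 ⇒ (c0=1, c1=2, c2=3)
macro 7: S0 reads c1=2 → after 1×micro: 1; S1 reads c1=2 → after 2×micro: 1; S2 reads c2=3 → after 1×micro: 3 ⇒ (c0=1, c1=1, c2=3)
macro 8: S0 reads c1=1 → after 1×micro: 1; S1 reads c1=1 → after 2×micro: 2; S2 reads c2=3 → after 1×micro: 3 ⇒ (c0=1, c1=2, c2=3)

S0 state at macro-step 4 = 1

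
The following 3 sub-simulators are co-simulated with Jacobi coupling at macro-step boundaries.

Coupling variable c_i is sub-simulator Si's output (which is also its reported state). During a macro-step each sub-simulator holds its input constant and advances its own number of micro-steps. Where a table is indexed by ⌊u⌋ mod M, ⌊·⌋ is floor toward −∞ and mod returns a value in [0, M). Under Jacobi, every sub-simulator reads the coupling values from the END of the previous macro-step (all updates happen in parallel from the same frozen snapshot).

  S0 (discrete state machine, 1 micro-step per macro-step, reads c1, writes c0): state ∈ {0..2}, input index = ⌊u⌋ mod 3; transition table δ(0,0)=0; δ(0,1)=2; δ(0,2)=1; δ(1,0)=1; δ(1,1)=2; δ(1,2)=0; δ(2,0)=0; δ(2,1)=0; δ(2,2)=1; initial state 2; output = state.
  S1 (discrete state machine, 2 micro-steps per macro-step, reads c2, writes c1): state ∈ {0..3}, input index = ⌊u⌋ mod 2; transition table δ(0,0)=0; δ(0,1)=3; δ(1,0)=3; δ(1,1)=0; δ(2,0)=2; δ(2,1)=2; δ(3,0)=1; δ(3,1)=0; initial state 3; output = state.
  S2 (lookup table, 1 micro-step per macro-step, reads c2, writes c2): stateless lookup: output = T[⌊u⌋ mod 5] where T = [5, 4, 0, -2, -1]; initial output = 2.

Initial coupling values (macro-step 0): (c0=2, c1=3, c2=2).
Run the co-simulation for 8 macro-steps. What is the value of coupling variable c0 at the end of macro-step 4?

c0 at macro-step 4 = 0

macro 1: S0 reads c1=3 → after 1×micro: 0; S1 reads c2=2 → after 2×micro: 3; S2 reads c2=2 → after 1×micro: 0 ⇒ (c0=0, c1=3, c2=0)
macro 2: S0 reads c1=3 → after 1×micro: 0; S1 reads c2=0 → after 2×micro: 3; S2 reads c2=0 → after 1×micro: 5 ⇒ (c0=0, c1=3, c2=5)
macro 3: S0 reads c1=3 → after 1×micro: 0; S1 reads c2=5 → after 2×micro: 3; S2 reads c2=5 → after 1×micro: 5 ⇒ (c0=0, c1=3, c2=5)
macro 4: S0 reads c1=3 → after 1×micro: 0; S1 reads c2=5 → after 2×micro: 3; S2 reads c2=5 → after 1×micro: 5 ⇒ (c0=0, c1=3, c2=5)
macro 5: S0 reads c1=3 → after 1×micro: 0; S1 reads c2=5 → after 2×micro: 3; S2 reads c2=5 → after 1×micro: 5 ⇒ (c0=0, c1=3, c2=5)
macro 6: S0 reads c1=3 → after 1×micro: 0; S1 reads c2=5 → after 2×micro: 3; S2 reads c2=5 → after 1×micro: 5 ⇒ (c0=0, c1=3, c2=5)
macro 7: S0 reads c1=3 → after 1×micro: 0; S1 reads c2=5 → after 2×micro: 3; S2 reads c2=5 → after 1×micro: 5 ⇒ (c0=0, c1=3, c2=5)
macro 8: S0 reads c1=3 → after 1×micro: 0; S1 reads c2=5 → after 2×micro: 3; S2 reads c2=5 → after 1×micro: 5 ⇒ (c0=0, c1=3, c2=5)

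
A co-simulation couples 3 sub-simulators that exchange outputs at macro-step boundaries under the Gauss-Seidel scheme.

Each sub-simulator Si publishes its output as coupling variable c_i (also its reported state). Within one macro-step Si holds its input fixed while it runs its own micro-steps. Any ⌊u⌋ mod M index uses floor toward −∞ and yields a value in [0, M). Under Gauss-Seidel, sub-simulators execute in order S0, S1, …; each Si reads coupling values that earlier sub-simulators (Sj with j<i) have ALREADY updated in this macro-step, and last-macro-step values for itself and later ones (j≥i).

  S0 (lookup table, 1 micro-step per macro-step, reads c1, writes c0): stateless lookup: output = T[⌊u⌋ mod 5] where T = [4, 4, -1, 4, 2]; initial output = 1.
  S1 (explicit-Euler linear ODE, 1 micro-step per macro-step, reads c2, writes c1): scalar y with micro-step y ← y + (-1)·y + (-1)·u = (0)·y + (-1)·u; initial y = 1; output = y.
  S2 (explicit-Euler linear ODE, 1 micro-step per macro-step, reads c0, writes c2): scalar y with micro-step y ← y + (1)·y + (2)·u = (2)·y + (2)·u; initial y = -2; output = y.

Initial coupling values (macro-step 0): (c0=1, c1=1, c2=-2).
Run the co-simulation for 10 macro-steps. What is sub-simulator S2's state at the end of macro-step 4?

macro 1: S0 reads c1=1 → after 1×micro: 4; S1 reads c2=-2 → after 1×micro: 2; S2 reads c0=4 → after 1×micro: 4 ⇒ (c0=4, c1=2, c2=4)
macro 2: S0 reads c1=2 → after 1×micro: -1; S1 reads c2=4 → after 1×micro: -4; S2 reads c0=-1 → after 1×micro: 6 ⇒ (c0=-1, c1=-4, c2=6)
macro 3: S0 reads c1=-4 → after 1×micro: 4; S1 reads c2=6 → after 1×micro: -6; S2 reads c0=4 → after 1×micro: 20 ⇒ (c0=4, c1=-6, c2=20)
macro 4: S0 reads c1=-6 → after 1×micro: 2; S1 reads c2=20 → after 1×micro: -20; S2 reads c0=2 → after 1×micro: 44 ⇒ (c0=2, c1=-20, c2=44)
macro 5: S0 reads c1=-20 → after 1×micro: 4; S1 reads c2=44 → after 1×micro: -44; S2 reads c0=4 → after 1×micro: 96 ⇒ (c0=4, c1=-44, c2=96)
macro 6: S0 reads c1=-44 → after 1×micro: 4; S1 reads c2=96 → after 1×micro: -96; S2 reads c0=4 → after 1×micro: 200 ⇒ (c0=4, c1=-96, c2=200)
macro 7: S0 reads c1=-96 → after 1×micro: 2; S1 reads c2=200 → after 1×micro: -200; S2 reads c0=2 → after 1×micro: 404 ⇒ (c0=2, c1=-200, c2=404)
macro 8: S0 reads c1=-200 → after 1×micro: 4; S1 reads c2=404 → after 1×micro: -404; S2 reads c0=4 → after 1×micro: 816 ⇒ (c0=4, c1=-404, c2=816)
macro 9: S0 reads c1=-404 → after 1×micro: 4; S1 reads c2=816 → after 1×micro: -816; S2 reads c0=4 → after 1×micro: 1640 ⇒ (c0=4, c1=-816, c2=1640)
macro 10: S0 reads c1=-816 → after 1×micro: 2; S1 reads c2=1640 → after 1×micro: -1640; S2 reads c0=2 → after 1×micro: 3284 ⇒ (c0=2, c1=-1640, c2=3284)

S2 state at macro-step 4 = 44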